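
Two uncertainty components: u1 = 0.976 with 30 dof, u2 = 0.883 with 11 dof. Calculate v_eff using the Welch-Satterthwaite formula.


uc = sqrt(u1^2 + u2^2) = sqrt(0.976^2 + 0.883^2) = 1.3161554
v_eff = uc^4 / (u1^4/v1 + u2^4/v2)
= 1.3161554^4 / (0.976^4/30 + 0.883^4/11)
= 3.0007422 / 0.085511695
v_eff = 35.0916

35.0916


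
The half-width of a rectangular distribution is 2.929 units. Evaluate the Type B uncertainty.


u_B = half_width / sqrt(3)
u_B = 2.929 / 1.7320508
u_B = 1.6911

1.6911


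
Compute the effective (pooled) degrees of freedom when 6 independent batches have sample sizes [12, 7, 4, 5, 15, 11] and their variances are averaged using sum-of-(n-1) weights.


nu = sum_i (n_i - 1)
nu = ((12 - 1) + (7 - 1) + (4 - 1) + (5 - 1) + (15 - 1) + (11 - 1))
nu = 11 + 6 + 3 + 4 + 14 + 10
nu = 48

48


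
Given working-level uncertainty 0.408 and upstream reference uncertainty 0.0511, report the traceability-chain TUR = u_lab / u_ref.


TUR = u_lab / u_ref
= 0.408 / 0.0511
= 7.9843

7.9843


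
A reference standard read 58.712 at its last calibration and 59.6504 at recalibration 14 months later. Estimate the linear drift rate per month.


rate = (v2 - v1) / months
= (59.6504 - 58.712) / 14
= 0.9384 / 14
= 0.0670

0.0670


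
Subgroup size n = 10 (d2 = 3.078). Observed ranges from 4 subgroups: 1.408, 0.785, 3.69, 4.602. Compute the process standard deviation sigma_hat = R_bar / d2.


R_bar = (1.408 + 0.785 + 3.69 + 4.602) / 4
R_bar = 10.485 / 4 = 2.62125
sigma_hat = R_bar / d2 = 2.62125 / 3.078 = 0.8516

0.8516


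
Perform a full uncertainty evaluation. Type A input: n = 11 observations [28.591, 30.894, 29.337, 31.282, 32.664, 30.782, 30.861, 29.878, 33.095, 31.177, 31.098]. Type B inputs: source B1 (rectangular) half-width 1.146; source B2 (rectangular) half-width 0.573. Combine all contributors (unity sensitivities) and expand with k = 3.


mean = (28.591 + 30.894 + 29.337 + 31.282 + 32.664 + 30.782 + 30.861 + 29.878 + 33.095 + 31.177 + 31.098) / 11 = 30.87809091
s = sqrt(sum((x - mean)^2)/(n-1)) = 1.3046345
u_A = s / sqrt(n) = 1.3046345 / sqrt(11) = 0.3933621
u_B1 = 1.146 / sqrt(3) = 0.66164341
u_B2 = 0.573 / sqrt(3) = 0.3308217
uc = sqrt(0.3933621^2 + 0.66164341^2 + 0.3308217^2) = 0.83782381
U = k * uc = 3 * 0.83782381
U = 2.5135

2.5135


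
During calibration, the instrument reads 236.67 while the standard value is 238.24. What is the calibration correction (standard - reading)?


Correction = standard - reading
= 238.24 - 236.67
= 1.5700

1.5700


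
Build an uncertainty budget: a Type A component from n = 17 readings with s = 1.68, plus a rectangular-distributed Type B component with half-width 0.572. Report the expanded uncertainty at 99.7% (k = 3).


u_A = s / sqrt(n) = 1.68 / sqrt(17) = 0.40745985
u_B = half_width / sqrt(3) = 0.572 / sqrt(3) = 0.33024435
uc = sqrt(u_A^2 + u_B^2) = sqrt(0.40745985^2 + 0.33024435^2) = 0.52448533
U = k * uc = 3 * 0.52448533
U = 1.5735

1.5735


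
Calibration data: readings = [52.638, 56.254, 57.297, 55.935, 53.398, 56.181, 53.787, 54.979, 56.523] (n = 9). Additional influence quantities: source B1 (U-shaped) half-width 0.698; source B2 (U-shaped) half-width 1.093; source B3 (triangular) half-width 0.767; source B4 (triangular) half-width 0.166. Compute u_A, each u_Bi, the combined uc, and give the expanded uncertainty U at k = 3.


mean = (52.638 + 56.254 + 57.297 + 55.935 + 53.398 + 56.181 + 53.787 + 54.979 + 56.523) / 9 = 55.22133333
s = sqrt(sum((x - mean)^2)/(n-1)) = 1.6052103
u_A = s / sqrt(n) = 1.6052103 / sqrt(9) = 0.5350701
u_B1 = 0.698 / sqrt(2) = 0.49356053
u_B2 = 1.093 / sqrt(2) = 0.77286771
u_B3 = 0.767 / sqrt(6) = 0.31312644
u_B4 = 0.166 / sqrt(6) = 0.067769216
uc = sqrt(0.5350701^2 + 0.49356053^2 + 0.77286771^2 + 0.31312644^2 + 0.067769216^2) = 1.1089938
U = k * uc = 3 * 1.1089938
U = 3.3270

3.3270


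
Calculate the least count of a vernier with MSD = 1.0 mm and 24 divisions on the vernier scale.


LC = MSD / n_div
= 1.0 / 24
= 0.0417

0.0417


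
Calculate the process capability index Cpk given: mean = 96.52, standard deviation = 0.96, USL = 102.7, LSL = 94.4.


Cpu = (USL - mean) / (3*sigma) = (102.7 - 96.52) / (3*0.96) = 2.1458
Cpl = (mean - LSL) / (3*sigma) = (96.52 - 94.4) / (3*0.96) = 0.7361
Cpk = min(Cpu, Cpl) = 0.7361

0.7361


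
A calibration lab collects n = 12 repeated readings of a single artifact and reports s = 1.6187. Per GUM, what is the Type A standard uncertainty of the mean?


u_A = s / sqrt(n)
u_A = 1.6187 / sqrt(12)
u_A = 1.6187 / 3.4641016
u_A = 0.4673

0.4673


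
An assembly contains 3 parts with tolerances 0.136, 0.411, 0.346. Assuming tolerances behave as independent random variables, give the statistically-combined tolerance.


RSS = sqrt(0.136^2 + 0.411^2 + 0.346^2)
= sqrt(0.307133)
= 0.5542

0.5542


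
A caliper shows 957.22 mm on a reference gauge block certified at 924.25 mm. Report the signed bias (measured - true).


Systematic error = measured - true
= 957.22 - 924.25
= 32.9700

32.9700


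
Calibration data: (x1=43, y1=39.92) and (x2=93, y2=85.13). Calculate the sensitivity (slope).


slope = (y2 - y1) / (x2 - x1)
= (85.13 - 39.92) / (93 - 43)
= 45.2100 / 50
= 0.9042

0.9042


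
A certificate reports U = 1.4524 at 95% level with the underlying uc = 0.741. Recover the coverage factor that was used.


k = U / uc
k = 1.4524 / 0.741
k = 1.96

1.96


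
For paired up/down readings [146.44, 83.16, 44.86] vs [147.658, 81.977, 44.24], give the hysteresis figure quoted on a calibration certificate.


|146.44 - 147.658| = 1.2180
|83.16 - 81.977| = 1.1830
|44.86 - 44.24| = 0.6200
hysteresis = max(diffs) = 1.2180

1.2180


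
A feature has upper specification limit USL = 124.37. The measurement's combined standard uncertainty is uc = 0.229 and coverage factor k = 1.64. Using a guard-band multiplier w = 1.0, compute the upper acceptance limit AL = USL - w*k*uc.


U = k * uc = 1.64 * 0.229 = 0.37556
guard band g = w * U = 1.0 * 0.37556 = 0.37556
AL = USL - g = 124.37 - 0.37556
AL = 123.9944

123.9944


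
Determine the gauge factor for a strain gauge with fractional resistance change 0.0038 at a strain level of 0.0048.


GF = (dR/R) / epsilon
= 0.0038 / 0.0048
= 0.7917

0.7917


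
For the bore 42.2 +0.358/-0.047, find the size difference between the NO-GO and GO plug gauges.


GO = nominal - lower_tol (smallest hole = maximum material condition)
GO = 42.2 - 0.047 = 42.153
NO-GO = nominal + upper_tol (largest hole = least material condition)
NO-GO = 42.2 + 0.358 = 42.558
spread = NO-GO - GO = 42.558 - 42.153 = 0.4050

0.4050


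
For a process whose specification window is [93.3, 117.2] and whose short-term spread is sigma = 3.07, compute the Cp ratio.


Cp = (USL - LSL) / (6 * sigma)
= (117.2 - 93.3) / (6 * 3.07)
= 23.9000 / 18.4200
= 1.2975

1.2975


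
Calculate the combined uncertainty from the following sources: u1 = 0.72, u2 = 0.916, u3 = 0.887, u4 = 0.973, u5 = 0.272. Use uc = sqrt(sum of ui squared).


uc = sqrt(0.72^2 + 0.916^2 + 0.887^2 + 0.973^2 + 0.272^2)
uc = sqrt(3.164938)
uc = 1.7790

1.7790


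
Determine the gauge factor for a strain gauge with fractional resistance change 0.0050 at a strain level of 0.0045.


GF = (dR/R) / epsilon
= 0.0050 / 0.0045
= 1.1111

1.1111


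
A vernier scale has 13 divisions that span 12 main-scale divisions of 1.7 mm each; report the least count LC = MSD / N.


LC = MSD / n_div
= 1.7 / 13
= 0.1308

0.1308


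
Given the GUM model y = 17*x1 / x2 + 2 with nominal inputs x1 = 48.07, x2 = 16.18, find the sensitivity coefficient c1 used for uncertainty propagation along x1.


y = 17*x1 / x2 + 2
dy/dx1 = 17/x2
Evaluate at x2 = 16.18: c1 = 17 / 16.18
c1 = 1.0507

1.0507


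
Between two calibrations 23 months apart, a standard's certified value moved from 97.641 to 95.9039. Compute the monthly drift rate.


rate = (v2 - v1) / months
= (95.9039 - 97.641) / 23
= -1.7371 / 23
= -0.0755

-0.0755


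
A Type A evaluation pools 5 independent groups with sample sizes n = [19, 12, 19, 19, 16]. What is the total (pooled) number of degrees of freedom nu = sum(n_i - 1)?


nu = sum_i (n_i - 1)
nu = ((19 - 1) + (12 - 1) + (19 - 1) + (19 - 1) + (16 - 1))
nu = 18 + 11 + 18 + 18 + 15
nu = 80

80


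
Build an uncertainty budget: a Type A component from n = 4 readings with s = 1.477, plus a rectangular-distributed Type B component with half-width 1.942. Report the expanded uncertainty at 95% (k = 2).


u_A = s / sqrt(n) = 1.477 / sqrt(4) = 0.7385
u_B = half_width / sqrt(3) = 1.942 / sqrt(3) = 1.1212142
uc = sqrt(u_A^2 + u_B^2) = sqrt(0.7385^2 + 1.1212142^2) = 1.3425735
U = k * uc = 2 * 1.3425735
U = 2.6851

2.6851


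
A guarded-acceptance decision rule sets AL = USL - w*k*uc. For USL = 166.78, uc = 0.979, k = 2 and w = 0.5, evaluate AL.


U = k * uc = 2 * 0.979 = 1.958
guard band g = w * U = 0.5 * 1.958 = 0.979
AL = USL - g = 166.78 - 0.979
AL = 165.8010

165.8010


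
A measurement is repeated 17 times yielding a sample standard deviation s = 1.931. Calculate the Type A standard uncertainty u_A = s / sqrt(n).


u_A = s / sqrt(n)
u_A = 1.931 / sqrt(17)
u_A = 1.931 / 4.1231056
u_A = 0.4683

0.4683


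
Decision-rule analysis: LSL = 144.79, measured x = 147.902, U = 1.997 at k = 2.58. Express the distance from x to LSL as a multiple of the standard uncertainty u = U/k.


u = U / k = 1.997 / 2.58 = 0.77403101
margin = |LSL - x| = |144.79 - 147.902| = 3.112
z = margin / u = 3.112 / 0.77403101
z = 4.0205

4.0205


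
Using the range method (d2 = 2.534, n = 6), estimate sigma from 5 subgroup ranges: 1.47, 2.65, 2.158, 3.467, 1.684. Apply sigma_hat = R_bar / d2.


R_bar = (1.47 + 2.65 + 2.158 + 3.467 + 1.684) / 5
R_bar = 11.429 / 5 = 2.2858
sigma_hat = R_bar / d2 = 2.2858 / 2.534 = 0.9021

0.9021


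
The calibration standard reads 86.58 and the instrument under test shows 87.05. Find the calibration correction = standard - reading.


Correction = standard - reading
= 86.58 - 87.05
= -0.4700

-0.4700


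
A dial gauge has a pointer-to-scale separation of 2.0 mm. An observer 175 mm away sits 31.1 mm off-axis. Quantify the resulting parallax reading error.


error = h * offset / d
= 2.0 * 31.1 / 175
= 0.3554

0.3554


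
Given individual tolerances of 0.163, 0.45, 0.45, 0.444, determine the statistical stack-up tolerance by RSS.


RSS = sqrt(0.163^2 + 0.45^2 + 0.45^2 + 0.444^2)
= sqrt(0.628705)
= 0.7929

0.7929


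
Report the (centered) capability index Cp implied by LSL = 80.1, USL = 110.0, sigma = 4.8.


Cp = (USL - LSL) / (6 * sigma)
= (110.0 - 80.1) / (6 * 4.8)
= 29.9000 / 28.8000
= 1.0382

1.0382


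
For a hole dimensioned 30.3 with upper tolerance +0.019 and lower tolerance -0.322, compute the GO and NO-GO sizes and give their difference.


GO = nominal - lower_tol (smallest hole = maximum material condition)
GO = 30.3 - 0.322 = 29.978
NO-GO = nominal + upper_tol (largest hole = least material condition)
NO-GO = 30.3 + 0.019 = 30.319
spread = NO-GO - GO = 30.319 - 29.978 = 0.3410

0.3410


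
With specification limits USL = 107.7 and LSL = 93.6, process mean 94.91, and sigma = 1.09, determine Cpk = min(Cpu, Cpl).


Cpu = (USL - mean) / (3*sigma) = (107.7 - 94.91) / (3*1.09) = 3.9113
Cpl = (mean - LSL) / (3*sigma) = (94.91 - 93.6) / (3*1.09) = 0.4006
Cpk = min(Cpu, Cpl) = 0.4006

0.4006


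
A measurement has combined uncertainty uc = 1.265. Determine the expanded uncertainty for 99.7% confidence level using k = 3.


U = k * uc
U = 3 * 1.265
U = 3.7950

3.7950


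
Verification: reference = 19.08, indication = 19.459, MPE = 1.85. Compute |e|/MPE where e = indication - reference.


e = indication - reference = 19.459 - 19.08 = 0.3790
|e| = 0.3790
ratio = |e| / MPE = 0.3790 / 1.85
ratio = 0.2049

0.2049


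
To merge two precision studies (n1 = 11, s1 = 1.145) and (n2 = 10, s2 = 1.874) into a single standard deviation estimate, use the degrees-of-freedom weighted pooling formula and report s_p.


s_p = sqrt(((n1-1)*s1^2 + (n2-1)*s2^2) / (n1+n2-2))
numerator = (11-1)*1.145^2 + (10-1)*1.874^2 = 13.11025 + 31.606884 = 44.717134
denominator = 11 + 10 - 2 = 19
s_p^2 = 44.717134 / 19 = 2.3535334
s_p = sqrt(2.3535334) = 1.5341

1.5341


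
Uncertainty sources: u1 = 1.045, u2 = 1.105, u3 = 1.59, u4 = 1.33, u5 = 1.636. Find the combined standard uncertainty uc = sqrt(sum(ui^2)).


uc = sqrt(1.045^2 + 1.105^2 + 1.59^2 + 1.33^2 + 1.636^2)
uc = sqrt(9.286546)
uc = 3.0474

3.0474


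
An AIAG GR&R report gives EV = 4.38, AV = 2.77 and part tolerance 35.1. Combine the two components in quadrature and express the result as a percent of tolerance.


GRR = sqrt(EV^2 + AV^2) = sqrt(4.38^2 + 2.77^2) = 5.1824029
%GRR = GRR / tol * 100 = 5.1824029 / 35.1 * 100
%GRR = 14.7647

14.7647


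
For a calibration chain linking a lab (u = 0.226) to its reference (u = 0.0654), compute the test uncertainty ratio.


TUR = u_lab / u_ref
= 0.226 / 0.0654
= 3.4557

3.4557


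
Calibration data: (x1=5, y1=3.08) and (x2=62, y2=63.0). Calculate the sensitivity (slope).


slope = (y2 - y1) / (x2 - x1)
= (63.0 - 3.08) / (62 - 5)
= 59.9200 / 57
= 1.0512

1.0512


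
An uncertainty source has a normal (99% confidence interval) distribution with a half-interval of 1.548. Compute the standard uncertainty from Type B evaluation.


u_B = half_width / 2.576
u_B = 1.548 / 2.576
u_B = 0.6009

0.6009


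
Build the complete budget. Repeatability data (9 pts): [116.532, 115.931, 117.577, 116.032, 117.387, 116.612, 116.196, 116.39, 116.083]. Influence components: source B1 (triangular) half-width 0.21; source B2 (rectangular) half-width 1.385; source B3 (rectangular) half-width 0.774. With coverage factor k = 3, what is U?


mean = (116.532 + 115.931 + 117.577 + 116.032 + 117.387 + 116.612 + 116.196 + 116.39 + 116.083) / 9 = 116.5266667
s = sqrt(sum((x - mean)^2)/(n-1)) = 0.58896689
u_A = s / sqrt(n) = 0.58896689 / sqrt(9) = 0.1963223
u_B1 = 0.21 / sqrt(6) = 0.085732141
u_B2 = 1.385 / sqrt(3) = 0.79963012
u_B3 = 0.774 / sqrt(3) = 0.44686911
uc = sqrt(0.1963223^2 + 0.085732141^2 + 0.79963012^2 + 0.44686911^2) = 0.94074055
U = k * uc = 3 * 0.94074055
U = 2.8222

2.8222


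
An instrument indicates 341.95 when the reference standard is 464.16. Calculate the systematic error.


Systematic error = measured - true
= 341.95 - 464.16
= -122.2100

-122.2100


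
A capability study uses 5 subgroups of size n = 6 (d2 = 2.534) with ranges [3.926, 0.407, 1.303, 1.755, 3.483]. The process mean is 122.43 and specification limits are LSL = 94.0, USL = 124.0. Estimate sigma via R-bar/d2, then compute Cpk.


R_bar = (3.926 + 0.407 + 1.303 + 1.755 + 3.483) / 5 = 2.1748
sigma = R_bar / d2 = 2.1748 / 2.534 = 0.85824783
Cp = (USL - LSL)/(6*sigma) = (124.0 - 94.0)/(6*0.85824783) = 5.8258
Cpu = (124.0 - 122.43)/(3*0.85824783) = 0.6098
Cpl = (122.43 - 94.0)/(3*0.85824783) = 11.0419
Cpk = min(Cpu, Cpl) = 0.6098

0.6098


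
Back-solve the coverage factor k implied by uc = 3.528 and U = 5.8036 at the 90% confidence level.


k = U / uc
k = 5.8036 / 3.528
k = 1.645

1.645


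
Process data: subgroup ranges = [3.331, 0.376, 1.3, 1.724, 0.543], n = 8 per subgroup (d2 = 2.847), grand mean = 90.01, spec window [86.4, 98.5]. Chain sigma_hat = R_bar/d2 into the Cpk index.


R_bar = (3.331 + 0.376 + 1.3 + 1.724 + 0.543) / 5 = 1.4548
sigma = R_bar / d2 = 1.4548 / 2.847 = 0.51099403
Cp = (USL - LSL)/(6*sigma) = (98.5 - 86.4)/(6*0.51099403) = 3.9466
Cpu = (98.5 - 90.01)/(3*0.51099403) = 5.5382
Cpl = (90.01 - 86.4)/(3*0.51099403) = 2.3549
Cpk = min(Cpu, Cpl) = 2.3549

2.3549


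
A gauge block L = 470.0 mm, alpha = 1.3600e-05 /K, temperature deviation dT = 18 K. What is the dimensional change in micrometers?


dL = L * alpha * dT
= 470.0 * 1.3600e-05 * 18
= 0.1150560 mm
dL_um = 0.1150560 * 1000 = 115.0560 um

115.0560


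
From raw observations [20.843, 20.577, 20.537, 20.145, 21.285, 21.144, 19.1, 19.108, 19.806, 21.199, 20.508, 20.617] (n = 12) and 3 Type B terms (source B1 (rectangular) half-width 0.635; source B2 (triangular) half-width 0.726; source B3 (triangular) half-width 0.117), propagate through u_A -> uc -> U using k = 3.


mean = (20.843 + 20.577 + 20.537 + 20.145 + 21.285 + 21.144 + 19.1 + 19.108 + 19.806 + 21.199 + 20.508 + 20.617) / 12 = 20.40575
s = sqrt(sum((x - mean)^2)/(n-1)) = 0.74204816
u_A = s / sqrt(n) = 0.74204816 / sqrt(12) = 0.21421085
u_B1 = 0.635 / sqrt(3) = 0.36661742
u_B2 = 0.726 / sqrt(6) = 0.29638826
u_B3 = 0.117 / sqrt(6) = 0.04776505
uc = sqrt(0.21421085^2 + 0.36661742^2 + 0.29638826^2 + 0.04776505^2) = 0.52002127
U = k * uc = 3 * 0.52002127
U = 1.5601

1.5601


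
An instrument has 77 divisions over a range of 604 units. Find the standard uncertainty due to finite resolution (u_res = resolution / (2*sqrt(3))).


resolution = range / divisions
resolution = 604 / 77 = 7.8441558
u_res = resolution / (2*sqrt(3))
u_res = 7.8441558 / 3.4641016
u_res = 2.2644

2.2644


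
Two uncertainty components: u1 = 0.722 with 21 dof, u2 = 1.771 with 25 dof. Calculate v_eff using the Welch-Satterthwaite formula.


uc = sqrt(u1^2 + u2^2) = sqrt(0.722^2 + 1.771^2) = 1.912518
v_eff = uc^4 / (u1^4/v1 + u2^4/v2)
= 1.912518^4 / (0.722^4/21 + 1.771^4/25)
= 13.378953 / 0.40643034
v_eff = 32.9182

32.9182


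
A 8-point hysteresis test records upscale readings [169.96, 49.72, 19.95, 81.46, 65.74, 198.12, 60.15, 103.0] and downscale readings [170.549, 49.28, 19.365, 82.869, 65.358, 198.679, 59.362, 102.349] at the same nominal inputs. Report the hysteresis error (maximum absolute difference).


|169.96 - 170.549| = 0.5890
|49.72 - 49.28| = 0.4400
|19.95 - 19.365| = 0.5850
|81.46 - 82.869| = 1.4090
|65.74 - 65.358| = 0.3820
|198.12 - 198.679| = 0.5590
|60.15 - 59.362| = 0.7880
|103.0 - 102.349| = 0.6510
hysteresis = max(diffs) = 1.4090

1.4090


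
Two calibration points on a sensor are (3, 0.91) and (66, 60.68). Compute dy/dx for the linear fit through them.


slope = (y2 - y1) / (x2 - x1)
= (60.68 - 0.91) / (66 - 3)
= 59.7700 / 63
= 0.9487

0.9487


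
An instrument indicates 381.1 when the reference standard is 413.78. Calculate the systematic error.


Systematic error = measured - true
= 381.1 - 413.78
= -32.6800

-32.6800


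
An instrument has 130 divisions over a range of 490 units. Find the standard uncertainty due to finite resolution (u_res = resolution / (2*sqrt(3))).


resolution = range / divisions
resolution = 490 / 130 = 3.7692308
u_res = resolution / (2*sqrt(3))
u_res = 3.7692308 / 3.4641016
u_res = 1.0881

1.0881


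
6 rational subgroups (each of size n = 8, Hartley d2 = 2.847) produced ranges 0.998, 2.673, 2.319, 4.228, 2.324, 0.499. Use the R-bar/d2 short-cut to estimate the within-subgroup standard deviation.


R_bar = (0.998 + 2.673 + 2.319 + 4.228 + 2.324 + 0.499) / 6
R_bar = 13.041 / 6 = 2.1735
sigma_hat = R_bar / d2 = 2.1735 / 2.847 = 0.7634

0.7634


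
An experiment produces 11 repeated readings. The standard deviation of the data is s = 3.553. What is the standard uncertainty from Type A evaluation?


u_A = s / sqrt(n)
u_A = 3.553 / sqrt(11)
u_A = 3.553 / 3.3166248
u_A = 1.0713

1.0713


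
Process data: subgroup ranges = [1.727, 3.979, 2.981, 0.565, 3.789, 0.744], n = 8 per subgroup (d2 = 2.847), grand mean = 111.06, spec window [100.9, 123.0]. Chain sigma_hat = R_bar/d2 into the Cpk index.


R_bar = (1.727 + 3.979 + 2.981 + 0.565 + 3.789 + 0.744) / 6 = 2.2975
sigma = R_bar / d2 = 2.2975 / 2.847 = 0.80698981
Cp = (USL - LSL)/(6*sigma) = (123.0 - 100.9)/(6*0.80698981) = 4.5643
Cpu = (123.0 - 111.06)/(3*0.80698981) = 4.9319
Cpl = (111.06 - 100.9)/(3*0.80698981) = 4.1967
Cpk = min(Cpu, Cpl) = 4.1967

4.1967


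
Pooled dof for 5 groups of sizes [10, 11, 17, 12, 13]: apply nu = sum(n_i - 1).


nu = sum_i (n_i - 1)
nu = ((10 - 1) + (11 - 1) + (17 - 1) + (12 - 1) + (13 - 1))
nu = 9 + 10 + 16 + 11 + 12
nu = 58

58


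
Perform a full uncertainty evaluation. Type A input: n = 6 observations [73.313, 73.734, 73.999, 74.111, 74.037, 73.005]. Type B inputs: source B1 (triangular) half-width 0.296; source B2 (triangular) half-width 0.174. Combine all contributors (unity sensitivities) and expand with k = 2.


mean = (73.313 + 73.734 + 73.999 + 74.111 + 74.037 + 73.005) / 6 = 73.69983333
s = sqrt(sum((x - mean)^2)/(n-1)) = 0.44851774
u_A = s / sqrt(n) = 0.44851774 / sqrt(6) = 0.1831066
u_B1 = 0.296 / sqrt(6) = 0.12084149
u_B2 = 0.174 / sqrt(6) = 0.071035203
uc = sqrt(0.1831066^2 + 0.12084149^2 + 0.071035203^2) = 0.23060072
U = k * uc = 2 * 0.23060072
U = 0.4612

0.4612


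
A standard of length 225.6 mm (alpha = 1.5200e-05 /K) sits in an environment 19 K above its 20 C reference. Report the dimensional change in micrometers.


dL = L * alpha * dT
= 225.6 * 1.5200e-05 * 19
= 0.0651533 mm
dL_um = 0.0651533 * 1000 = 65.1533 um

65.1533


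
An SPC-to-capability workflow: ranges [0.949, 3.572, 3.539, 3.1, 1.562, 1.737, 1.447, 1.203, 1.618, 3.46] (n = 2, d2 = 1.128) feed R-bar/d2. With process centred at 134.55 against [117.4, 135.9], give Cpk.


R_bar = (0.949 + 3.572 + 3.539 + 3.1 + 1.562 + 1.737 + 1.447 + 1.203 + 1.618 + 3.46) / 10 = 2.2187
sigma = R_bar / d2 = 2.2187 / 1.128 = 1.9669326
Cp = (USL - LSL)/(6*sigma) = (135.9 - 117.4)/(6*1.9669326) = 1.5676
Cpu = (135.9 - 134.55)/(3*1.9669326) = 0.2288
Cpl = (134.55 - 117.4)/(3*1.9669326) = 2.9064
Cpk = min(Cpu, Cpl) = 0.2288

0.2288


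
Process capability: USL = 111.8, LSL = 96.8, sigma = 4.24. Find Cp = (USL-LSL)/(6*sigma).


Cp = (USL - LSL) / (6 * sigma)
= (111.8 - 96.8) / (6 * 4.24)
= 15.0000 / 25.4400
= 0.5896

0.5896


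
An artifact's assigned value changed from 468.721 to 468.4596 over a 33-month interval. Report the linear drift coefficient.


rate = (v2 - v1) / months
= (468.4596 - 468.721) / 33
= -0.2614 / 33
= -0.0079

-0.0079


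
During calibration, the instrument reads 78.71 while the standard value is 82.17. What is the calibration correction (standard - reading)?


Correction = standard - reading
= 82.17 - 78.71
= 3.4600

3.4600


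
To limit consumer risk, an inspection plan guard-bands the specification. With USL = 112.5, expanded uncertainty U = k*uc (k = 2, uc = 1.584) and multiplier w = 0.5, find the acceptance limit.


U = k * uc = 2 * 1.584 = 3.168
guard band g = w * U = 0.5 * 3.168 = 1.584
AL = USL - g = 112.5 - 1.584
AL = 110.9160

110.9160


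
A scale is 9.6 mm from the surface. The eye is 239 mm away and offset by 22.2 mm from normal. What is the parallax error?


error = h * offset / d
= 9.6 * 22.2 / 239
= 0.8917

0.8917


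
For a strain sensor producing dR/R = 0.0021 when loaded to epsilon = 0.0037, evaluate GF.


GF = (dR/R) / epsilon
= 0.0021 / 0.0037
= 0.5676

0.5676


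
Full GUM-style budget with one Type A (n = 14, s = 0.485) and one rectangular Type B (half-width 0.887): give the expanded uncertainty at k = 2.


u_A = s / sqrt(n) = 0.485 / sqrt(14) = 0.1296217
u_B = half_width / sqrt(3) = 0.887 / sqrt(3) = 0.51210969
uc = sqrt(u_A^2 + u_B^2) = sqrt(0.1296217^2 + 0.51210969^2) = 0.52825952
U = k * uc = 2 * 0.52825952
U = 1.0565

1.0565


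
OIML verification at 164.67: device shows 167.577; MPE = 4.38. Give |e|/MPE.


e = indication - reference = 167.577 - 164.67 = 2.9070
|e| = 2.9070
ratio = |e| / MPE = 2.9070 / 4.38
ratio = 0.6637

0.6637


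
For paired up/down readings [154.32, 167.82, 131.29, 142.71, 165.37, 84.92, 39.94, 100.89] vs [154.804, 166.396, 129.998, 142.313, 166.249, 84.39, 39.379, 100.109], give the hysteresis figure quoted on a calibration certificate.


|154.32 - 154.804| = 0.4840
|167.82 - 166.396| = 1.4240
|131.29 - 129.998| = 1.2920
|142.71 - 142.313| = 0.3970
|165.37 - 166.249| = 0.8790
|84.92 - 84.39| = 0.5300
|39.94 - 39.379| = 0.5610
|100.89 - 100.109| = 0.7810
hysteresis = max(diffs) = 1.4240

1.4240


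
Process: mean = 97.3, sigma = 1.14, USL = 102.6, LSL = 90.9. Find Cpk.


Cpu = (USL - mean) / (3*sigma) = (102.6 - 97.3) / (3*1.14) = 1.5497
Cpl = (mean - LSL) / (3*sigma) = (97.3 - 90.9) / (3*1.14) = 1.8713
Cpk = min(Cpu, Cpl) = 1.5497

1.5497


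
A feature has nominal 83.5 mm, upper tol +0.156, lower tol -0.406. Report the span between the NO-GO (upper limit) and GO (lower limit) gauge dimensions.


GO = nominal - lower_tol (smallest hole = maximum material condition)
GO = 83.5 - 0.406 = 83.094
NO-GO = nominal + upper_tol (largest hole = least material condition)
NO-GO = 83.5 + 0.156 = 83.656
spread = NO-GO - GO = 83.656 - 83.094 = 0.5620

0.5620


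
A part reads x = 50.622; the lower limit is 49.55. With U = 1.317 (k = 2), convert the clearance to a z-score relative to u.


u = U / k = 1.317 / 2 = 0.6585
margin = |LSL - x| = |49.55 - 50.622| = 1.072
z = margin / u = 1.072 / 0.6585
z = 1.6279

1.6279


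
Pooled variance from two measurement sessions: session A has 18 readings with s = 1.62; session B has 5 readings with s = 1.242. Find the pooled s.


s_p = sqrt(((n1-1)*s1^2 + (n2-1)*s2^2) / (n1+n2-2))
numerator = (18-1)*1.62^2 + (5-1)*1.242^2 = 44.6148 + 6.170256 = 50.785056
denominator = 18 + 5 - 2 = 21
s_p^2 = 50.785056 / 21 = 2.418336
s_p = sqrt(2.418336) = 1.5551

1.5551


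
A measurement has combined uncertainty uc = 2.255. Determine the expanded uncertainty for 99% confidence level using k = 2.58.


U = k * uc
U = 2.58 * 2.255
U = 5.8179

5.8179


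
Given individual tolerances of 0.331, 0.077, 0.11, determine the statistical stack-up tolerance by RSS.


RSS = sqrt(0.331^2 + 0.077^2 + 0.11^2)
= sqrt(0.12759)
= 0.3572

0.3572


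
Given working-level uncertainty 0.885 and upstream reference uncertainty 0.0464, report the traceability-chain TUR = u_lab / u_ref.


TUR = u_lab / u_ref
= 0.885 / 0.0464
= 19.0733

19.0733


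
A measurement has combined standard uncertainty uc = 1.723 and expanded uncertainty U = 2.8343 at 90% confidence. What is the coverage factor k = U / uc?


k = U / uc
k = 2.8343 / 1.723
k = 1.645

1.645


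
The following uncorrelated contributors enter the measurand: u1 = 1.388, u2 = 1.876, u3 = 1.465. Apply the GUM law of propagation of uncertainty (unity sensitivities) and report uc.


uc = sqrt(1.388^2 + 1.876^2 + 1.465^2)
uc = sqrt(7.592145)
uc = 2.7554

2.7554


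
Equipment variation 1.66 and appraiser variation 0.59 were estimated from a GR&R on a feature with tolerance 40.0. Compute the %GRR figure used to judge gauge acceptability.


GRR = sqrt(EV^2 + AV^2) = sqrt(1.66^2 + 0.59^2) = 1.7617321
%GRR = GRR / tol * 100 = 1.7617321 / 40.0 * 100
%GRR = 4.4043

4.4043


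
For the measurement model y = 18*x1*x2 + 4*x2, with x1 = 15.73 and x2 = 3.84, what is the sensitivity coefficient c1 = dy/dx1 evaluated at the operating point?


y = 18*x1*x2 + 4*x2
dy/dx1 = 18*x2
Evaluate at x2 = 3.84: c1 = 18 * 3.84
c1 = 69.1200

69.1200


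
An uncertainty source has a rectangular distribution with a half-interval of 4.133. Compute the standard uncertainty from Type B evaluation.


u_B = half_width / sqrt(3)
u_B = 4.133 / 1.7320508
u_B = 2.3862

2.3862


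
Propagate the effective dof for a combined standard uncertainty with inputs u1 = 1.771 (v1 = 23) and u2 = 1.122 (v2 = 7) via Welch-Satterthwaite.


uc = sqrt(u1^2 + u2^2) = sqrt(1.771^2 + 1.122^2) = 2.096503
v_eff = uc^4 / (u1^4/v1 + u2^4/v2)
= 2.096503^4 / (1.771^4/23 + 1.122^4/7)
= 19.31888 / 0.65410547
v_eff = 29.5348

29.5348


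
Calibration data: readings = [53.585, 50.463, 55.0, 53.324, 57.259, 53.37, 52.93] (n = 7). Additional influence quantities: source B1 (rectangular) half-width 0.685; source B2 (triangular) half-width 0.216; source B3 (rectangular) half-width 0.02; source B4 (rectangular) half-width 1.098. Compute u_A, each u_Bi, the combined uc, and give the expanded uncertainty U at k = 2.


mean = (53.585 + 50.463 + 55.0 + 53.324 + 57.259 + 53.37 + 52.93) / 7 = 53.70442857
s = sqrt(sum((x - mean)^2)/(n-1)) = 2.0692557
u_A = s / sqrt(n) = 2.0692557 / sqrt(7) = 0.78210514
u_B1 = 0.685 / sqrt(3) = 0.39548493
u_B2 = 0.216 / sqrt(6) = 0.088181631
u_B3 = 0.02 / sqrt(3) = 0.011547005
u_B4 = 1.098 / sqrt(3) = 0.6339306
uc = sqrt(0.78210514^2 + 0.39548493^2 + 0.088181631^2 + 0.011547005^2 + 0.6339306^2) = 1.0852991
U = k * uc = 2 * 1.0852991
U = 2.1706

2.1706


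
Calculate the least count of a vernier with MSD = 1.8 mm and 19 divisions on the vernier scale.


LC = MSD / n_div
= 1.8 / 19
= 0.0947

0.0947


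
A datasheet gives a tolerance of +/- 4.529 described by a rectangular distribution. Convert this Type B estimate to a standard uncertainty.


u_B = half_width / sqrt(3)
u_B = 4.529 / 1.7320508
u_B = 2.6148

2.6148


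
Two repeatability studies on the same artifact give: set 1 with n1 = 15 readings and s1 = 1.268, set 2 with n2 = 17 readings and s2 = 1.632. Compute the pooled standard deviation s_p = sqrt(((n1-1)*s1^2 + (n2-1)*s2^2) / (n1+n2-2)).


s_p = sqrt(((n1-1)*s1^2 + (n2-1)*s2^2) / (n1+n2-2))
numerator = (15-1)*1.268^2 + (17-1)*1.632^2 = 22.509536 + 42.614784 = 65.12432
denominator = 15 + 17 - 2 = 30
s_p^2 = 65.12432 / 30 = 2.1708107
s_p = sqrt(2.1708107) = 1.4734

1.4734


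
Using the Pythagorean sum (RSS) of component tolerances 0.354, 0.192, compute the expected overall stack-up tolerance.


RSS = sqrt(0.354^2 + 0.192^2)
= sqrt(0.16218)
= 0.4027

0.4027


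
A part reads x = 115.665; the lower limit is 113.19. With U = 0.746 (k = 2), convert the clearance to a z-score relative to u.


u = U / k = 0.746 / 2 = 0.373
margin = |LSL - x| = |113.19 - 115.665| = 2.475
z = margin / u = 2.475 / 0.373
z = 6.6354

6.6354


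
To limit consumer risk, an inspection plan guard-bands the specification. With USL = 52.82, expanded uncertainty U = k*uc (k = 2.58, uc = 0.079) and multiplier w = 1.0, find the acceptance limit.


U = k * uc = 2.58 * 0.079 = 0.20382
guard band g = w * U = 1.0 * 0.20382 = 0.20382
AL = USL - g = 52.82 - 0.20382
AL = 52.6162

52.6162


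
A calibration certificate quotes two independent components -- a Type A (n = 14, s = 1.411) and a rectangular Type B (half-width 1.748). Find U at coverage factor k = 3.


u_A = s / sqrt(n) = 1.411 / sqrt(14) = 0.37710561
u_B = half_width / sqrt(3) = 1.748 / sqrt(3) = 1.0092083
uc = sqrt(u_A^2 + u_B^2) = sqrt(0.37710561^2 + 1.0092083^2) = 1.0773625
U = k * uc = 3 * 1.0773625
U = 3.2321

3.2321


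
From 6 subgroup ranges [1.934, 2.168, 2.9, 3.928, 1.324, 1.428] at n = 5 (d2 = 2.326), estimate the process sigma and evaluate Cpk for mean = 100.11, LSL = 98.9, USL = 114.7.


R_bar = (1.934 + 2.168 + 2.9 + 3.928 + 1.324 + 1.428) / 6 = 2.2803333
sigma = R_bar / d2 = 2.2803333 / 2.326 = 0.98036685
Cp = (USL - LSL)/(6*sigma) = (114.7 - 98.9)/(6*0.98036685) = 2.6861
Cpu = (114.7 - 100.11)/(3*0.98036685) = 4.9607
Cpl = (100.11 - 98.9)/(3*0.98036685) = 0.4114
Cpk = min(Cpu, Cpl) = 0.4114

0.4114


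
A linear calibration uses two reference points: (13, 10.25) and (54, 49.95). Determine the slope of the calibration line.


slope = (y2 - y1) / (x2 - x1)
= (49.95 - 10.25) / (54 - 13)
= 39.7000 / 41
= 0.9683

0.9683


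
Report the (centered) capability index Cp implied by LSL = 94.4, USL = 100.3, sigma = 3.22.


Cp = (USL - LSL) / (6 * sigma)
= (100.3 - 94.4) / (6 * 3.22)
= 5.9000 / 19.3200
= 0.3054

0.3054


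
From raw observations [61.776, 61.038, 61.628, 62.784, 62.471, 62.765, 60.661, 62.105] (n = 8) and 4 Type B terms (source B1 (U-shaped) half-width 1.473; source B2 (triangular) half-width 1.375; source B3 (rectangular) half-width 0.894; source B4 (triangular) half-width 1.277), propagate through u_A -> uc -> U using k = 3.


mean = (61.776 + 61.038 + 61.628 + 62.784 + 62.471 + 62.765 + 60.661 + 62.105) / 8 = 61.9035
s = sqrt(sum((x - mean)^2)/(n-1)) = 0.78058348
u_A = s / sqrt(n) = 0.78058348 / sqrt(8) = 0.27597794
u_B1 = 1.473 / sqrt(2) = 1.0415683
u_B2 = 1.375 / sqrt(6) = 0.5613414
u_B3 = 0.894 / sqrt(3) = 0.51615114
u_B4 = 1.277 / sqrt(6) = 0.52133307
uc = sqrt(0.27597794^2 + 1.0415683^2 + 0.5613414^2 + 0.51615114^2 + 0.52133307^2) = 1.4192719
U = k * uc = 3 * 1.4192719
U = 4.2578

4.2578


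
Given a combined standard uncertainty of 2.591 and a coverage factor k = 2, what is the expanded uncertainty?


U = k * uc
U = 2 * 2.591
U = 5.1820

5.1820


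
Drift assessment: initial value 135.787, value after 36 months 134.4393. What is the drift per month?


rate = (v2 - v1) / months
= (134.4393 - 135.787) / 36
= -1.3477 / 36
= -0.0374

-0.0374


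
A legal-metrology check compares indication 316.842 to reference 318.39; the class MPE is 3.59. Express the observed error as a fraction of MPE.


e = indication - reference = 316.842 - 318.39 = -1.5480
|e| = 1.5480
ratio = |e| / MPE = 1.5480 / 3.59
ratio = 0.4312

0.4312


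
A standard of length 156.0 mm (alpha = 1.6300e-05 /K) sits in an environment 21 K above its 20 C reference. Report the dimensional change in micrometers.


dL = L * alpha * dT
= 156.0 * 1.6300e-05 * 21
= 0.0533988 mm
dL_um = 0.0533988 * 1000 = 53.3988 um

53.3988


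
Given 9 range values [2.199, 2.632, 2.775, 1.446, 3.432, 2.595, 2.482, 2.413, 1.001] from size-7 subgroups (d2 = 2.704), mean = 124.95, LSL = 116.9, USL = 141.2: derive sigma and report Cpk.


R_bar = (2.199 + 2.632 + 2.775 + 1.446 + 3.432 + 2.595 + 2.482 + 2.413 + 1.001) / 9 = 2.3305556
sigma = R_bar / d2 = 2.3305556 / 2.704 = 0.86189186
Cp = (USL - LSL)/(6*sigma) = (141.2 - 116.9)/(6*0.86189186) = 4.6990
Cpu = (141.2 - 124.95)/(3*0.86189186) = 6.2846
Cpl = (124.95 - 116.9)/(3*0.86189186) = 3.1133
Cpk = min(Cpu, Cpl) = 3.1133

3.1133


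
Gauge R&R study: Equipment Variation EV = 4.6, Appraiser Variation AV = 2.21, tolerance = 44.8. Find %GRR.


GRR = sqrt(EV^2 + AV^2) = sqrt(4.6^2 + 2.21^2) = 5.103342
%GRR = GRR / tol * 100 = 5.103342 / 44.8 * 100
%GRR = 11.3914

11.3914


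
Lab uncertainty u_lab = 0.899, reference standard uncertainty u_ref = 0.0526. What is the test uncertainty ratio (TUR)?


TUR = u_lab / u_ref
= 0.899 / 0.0526
= 17.0913

17.0913


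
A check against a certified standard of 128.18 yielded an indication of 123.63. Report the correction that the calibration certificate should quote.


Correction = standard - reading
= 128.18 - 123.63
= 4.5500

4.5500


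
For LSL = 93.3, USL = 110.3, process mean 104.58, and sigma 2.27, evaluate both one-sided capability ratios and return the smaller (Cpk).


Cpu = (USL - mean) / (3*sigma) = (110.3 - 104.58) / (3*2.27) = 0.8399
Cpl = (mean - LSL) / (3*sigma) = (104.58 - 93.3) / (3*2.27) = 1.6564
Cpk = min(Cpu, Cpl) = 0.8399

0.8399


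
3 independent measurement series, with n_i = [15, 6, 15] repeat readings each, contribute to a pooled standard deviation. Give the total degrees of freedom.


nu = sum_i (n_i - 1)
nu = ((15 - 1) + (6 - 1) + (15 - 1))
nu = 14 + 5 + 14
nu = 33

33


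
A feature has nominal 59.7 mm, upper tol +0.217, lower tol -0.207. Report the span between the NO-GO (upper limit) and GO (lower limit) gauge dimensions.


GO = nominal - lower_tol (smallest hole = maximum material condition)
GO = 59.7 - 0.207 = 59.493
NO-GO = nominal + upper_tol (largest hole = least material condition)
NO-GO = 59.7 + 0.217 = 59.917
spread = NO-GO - GO = 59.917 - 59.493 = 0.4240

0.4240


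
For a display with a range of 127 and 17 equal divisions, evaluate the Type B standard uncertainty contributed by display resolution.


resolution = range / divisions
resolution = 127 / 17 = 7.4705882
u_res = resolution / (2*sqrt(3))
u_res = 7.4705882 / 3.4641016
u_res = 2.1566

2.1566


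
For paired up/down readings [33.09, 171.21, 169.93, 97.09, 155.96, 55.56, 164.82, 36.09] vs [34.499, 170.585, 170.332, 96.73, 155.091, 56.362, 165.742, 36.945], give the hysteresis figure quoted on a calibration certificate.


|33.09 - 34.499| = 1.4090
|171.21 - 170.585| = 0.6250
|169.93 - 170.332| = 0.4020
|97.09 - 96.73| = 0.3600
|155.96 - 155.091| = 0.8690
|55.56 - 56.362| = 0.8020
|164.82 - 165.742| = 0.9220
|36.09 - 36.945| = 0.8550
hysteresis = max(diffs) = 1.4090

1.4090


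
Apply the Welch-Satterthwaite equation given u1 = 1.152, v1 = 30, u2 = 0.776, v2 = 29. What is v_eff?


uc = sqrt(u1^2 + u2^2) = sqrt(1.152^2 + 0.776^2) = 1.3889852
v_eff = uc^4 / (u1^4/v1 + u2^4/v2)
= 1.3889852^4 / (1.152^4/30 + 0.776^4/29)
= 3.7221209 / 0.071210832
v_eff = 52.2690

52.2690


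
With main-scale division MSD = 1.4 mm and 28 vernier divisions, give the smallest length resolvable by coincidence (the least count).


LC = MSD / n_div
= 1.4 / 28
= 0.0500

0.0500


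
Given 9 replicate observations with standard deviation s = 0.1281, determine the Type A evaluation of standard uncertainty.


u_A = s / sqrt(n)
u_A = 0.1281 / sqrt(9)
u_A = 0.1281 / 3
u_A = 0.0427

0.0427


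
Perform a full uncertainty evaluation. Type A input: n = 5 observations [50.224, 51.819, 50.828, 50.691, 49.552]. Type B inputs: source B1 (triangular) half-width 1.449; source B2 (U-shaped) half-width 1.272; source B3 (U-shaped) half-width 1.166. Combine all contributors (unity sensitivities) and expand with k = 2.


mean = (50.224 + 51.819 + 50.828 + 50.691 + 49.552) / 5 = 50.6228
s = sqrt(sum((x - mean)^2)/(n-1)) = 0.83416227
u_A = s / sqrt(n) = 0.83416227 / sqrt(5) = 0.37304871
u_B1 = 1.449 / sqrt(6) = 0.59155177
u_B2 = 1.272 / sqrt(2) = 0.89943983
u_B3 = 1.166 / sqrt(2) = 0.82448651
uc = sqrt(0.37304871^2 + 0.59155177^2 + 0.89943983^2 + 0.82448651^2) = 1.4063673
U = k * uc = 2 * 1.4063673
U = 2.8127

2.8127


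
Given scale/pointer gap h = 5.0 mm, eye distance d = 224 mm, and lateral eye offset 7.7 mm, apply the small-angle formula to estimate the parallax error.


error = h * offset / d
= 5.0 * 7.7 / 224
= 0.1719

0.1719


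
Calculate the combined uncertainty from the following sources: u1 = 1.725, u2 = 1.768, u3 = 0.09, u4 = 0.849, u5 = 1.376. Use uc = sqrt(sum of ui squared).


uc = sqrt(1.725^2 + 1.768^2 + 0.09^2 + 0.849^2 + 1.376^2)
uc = sqrt(8.723726)
uc = 2.9536

2.9536


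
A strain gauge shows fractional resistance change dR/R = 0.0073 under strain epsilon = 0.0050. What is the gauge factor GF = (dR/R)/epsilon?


GF = (dR/R) / epsilon
= 0.0073 / 0.0050
= 1.4600

1.4600


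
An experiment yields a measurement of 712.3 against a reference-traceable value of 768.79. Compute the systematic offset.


Systematic error = measured - true
= 712.3 - 768.79
= -56.4900

-56.4900


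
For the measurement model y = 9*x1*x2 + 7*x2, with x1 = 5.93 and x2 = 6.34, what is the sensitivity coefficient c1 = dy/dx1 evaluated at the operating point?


y = 9*x1*x2 + 7*x2
dy/dx1 = 9*x2
Evaluate at x2 = 6.34: c1 = 9 * 6.34
c1 = 57.0600

57.0600


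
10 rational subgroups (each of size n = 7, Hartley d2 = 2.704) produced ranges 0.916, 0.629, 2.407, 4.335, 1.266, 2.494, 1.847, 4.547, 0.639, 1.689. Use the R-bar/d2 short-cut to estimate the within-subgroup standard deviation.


R_bar = (0.916 + 0.629 + 2.407 + 4.335 + 1.266 + 2.494 + 1.847 + 4.547 + 0.639 + 1.689) / 10
R_bar = 20.769 / 10 = 2.0769
sigma_hat = R_bar / d2 = 2.0769 / 2.704 = 0.7681

0.7681


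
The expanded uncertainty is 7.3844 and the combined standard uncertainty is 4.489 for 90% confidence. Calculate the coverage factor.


k = U / uc
k = 7.3844 / 4.489
k = 1.645

1.645


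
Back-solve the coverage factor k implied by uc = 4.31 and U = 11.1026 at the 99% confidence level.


k = U / uc
k = 11.1026 / 4.31
k = 2.576

2.576


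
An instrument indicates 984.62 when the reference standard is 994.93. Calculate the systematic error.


Systematic error = measured - true
= 984.62 - 994.93
= -10.3100

-10.3100


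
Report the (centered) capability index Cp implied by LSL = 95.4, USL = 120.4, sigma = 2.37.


Cp = (USL - LSL) / (6 * sigma)
= (120.4 - 95.4) / (6 * 2.37)
= 25.0000 / 14.2200
= 1.7581

1.7581


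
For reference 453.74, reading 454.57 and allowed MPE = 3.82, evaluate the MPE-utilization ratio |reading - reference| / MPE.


e = indication - reference = 454.57 - 453.74 = 0.8300
|e| = 0.8300
ratio = |e| / MPE = 0.8300 / 3.82
ratio = 0.2173

0.2173
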